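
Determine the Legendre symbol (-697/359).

-1

(-697/359)
  = (21/359)    [-697 ≡ 21 mod 359]
  = (359/21)    [QR: 21 ≡ 1 mod 4, sign kept]
  = (2/21)    [359 ≡ 2 mod 21]
  = -(1/21)    [21 ≡ 5 mod 8 ⇒ (2/21) = -1]
  = -1    [(1/21) = 1]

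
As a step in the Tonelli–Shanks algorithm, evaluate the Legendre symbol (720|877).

(720|877)
  = (45|877)    [877 ≡ 5 mod 8 ⇒ (2|877)^4 = +1]
  = (877|45)    [QR: 45 ≡ 1 mod 4, sign kept]
  = (22|45)    [877 ≡ 22 mod 45]
  = -(11|45)    [45 ≡ 5 mod 8 ⇒ (2|45) = -1]
  = -(45|11)    [QR: 45 ≡ 1 mod 4, sign kept]
  = -(1|11)    [45 ≡ 1 mod 11]
  = -1    [(1|11) = 1]

-1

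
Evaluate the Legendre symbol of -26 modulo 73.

Reduce the numerator: -26 ≡ 47 (mod 73), so (-26|73) = (47|73).
73 ≡ 1 (mod 4), so quadratic reciprocity gives (47|73) = (73|47). Reduce: 73 ≡ 26 (mod 47). Now have (26|47).
Factor out 2: 26 = 2·13. Since 47 ≡ 7 (mod 8), (2|47) = +1. Now have (13|47).
13 ≡ 1 (mod 4), so quadratic reciprocity gives (13|47) = (47|13). Reduce: 47 ≡ 8 (mod 13). Now have (8|13).
Factor out 2: 8 = 2^3. Since 13 ≡ 5 (mod 8), (2|13) = -1, and (2|13)^3 = -1. Now have -(1|13).
(1|13) = 1. Collecting the sign factors: -1.

-1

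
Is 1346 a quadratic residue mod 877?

(1346/877)
  = (469/877)    [1346 ≡ 469 mod 877]
  = (877/469)    [QR: 469 ≡ 1 mod 4, sign kept]
  = (408/469)    [877 ≡ 408 mod 469]
  = -(51/469)    [469 ≡ 5 mod 8 ⇒ (2/469)^3 = -1]
  = -(469/51)    [QR: 469 ≡ 1 mod 4, sign kept]
  = -(10/51)    [469 ≡ 10 mod 51]
  = (5/51)    [51 ≡ 3 mod 8 ⇒ (2/51) = -1]
  = (51/5)    [QR: 5 ≡ 1 mod 4, sign kept]
  = (1/5)    [51 ≡ 1 mod 5]
  = 1    [(1/5) = 1]
(1346/877) = 1, and 877 is prime, so 1346 is a quadratic residue mod 877.

yes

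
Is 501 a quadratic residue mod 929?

no

501 ≡ 1 (mod 4), so quadratic reciprocity gives (501/929) = (929/501). Reduce: 929 ≡ 428 (mod 501). Now have (428/501).
Factor out 2: 428 = 2^2·107. Since 501 ≡ 5 (mod 8), (2/501) = -1, and (2/501)^2 = +1. Now have (107/501).
501 ≡ 1 (mod 4), so quadratic reciprocity gives (107/501) = (501/107). Reduce: 501 ≡ 73 (mod 107). Now have (73/107).
73 ≡ 1 (mod 4), so quadratic reciprocity gives (73/107) = (107/73). Reduce: 107 ≡ 34 (mod 73). Now have (34/73).
Factor out 2: 34 = 2·17. Since 73 ≡ 1 (mod 8), (2/73) = +1. Now have (17/73).
17 ≡ 1 (mod 4), so quadratic reciprocity gives (17/73) = (73/17). Reduce: 73 ≡ 5 (mod 17). Now have (5/17).
5 ≡ 1 (mod 4), so quadratic reciprocity gives (5/17) = (17/5). Reduce: 17 ≡ 2 (mod 5). Now have (2/5).
Factor out 2: 2 = 2. Since 5 ≡ 5 (mod 8), (2/5) = -1. Now have -(1/5).
(1/5) = 1. Collecting the sign factors: -1.
(501/929) = -1, and 929 is prime, so 501 is not a quadratic residue mod 929.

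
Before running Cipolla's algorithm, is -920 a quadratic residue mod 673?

no

Pull out -1: (-920/673) = (-1/673)·(920/673). Since 673 ≡ 1 (mod 4), (-1/673) = +1. Now have (920/673).
Reduce the numerator: 920 ≡ 247 (mod 673), so (920/673) = (247/673).
673 ≡ 1 (mod 4), so quadratic reciprocity gives (247/673) = (673/247). Reduce: 673 ≡ 179 (mod 247). Now have (179/247).
Both 179 ≡ 3 and 247 ≡ 3 (mod 4), so reciprocity gives (179/247) = -(247/179). Reduce: 247 ≡ 68 (mod 179). Now have -(68/179).
Factor out 2: 68 = 2^2·17. Since 179 ≡ 3 (mod 8), (2/179) = -1, and (2/179)^2 = +1. Now have -(17/179).
17 ≡ 1 (mod 4), so quadratic reciprocity gives (17/179) = (179/17). Reduce: 179 ≡ 9 (mod 17). Now have -(9/17).
9 ≡ 1 (mod 4), so quadratic reciprocity gives (9/17) = (17/9). Reduce: 17 ≡ 8 (mod 9). Now have -(8/9).
Factor out 2: 8 = 2^3. Since 9 ≡ 1 (mod 8), (2/9) = +1, and (2/9)^3 = +1. Now have -(1/9).
(1/9) = 1. Collecting the sign factors: -1.
(-920/673) = -1, and 673 is prime, so -920 is not a quadratic residue mod 673.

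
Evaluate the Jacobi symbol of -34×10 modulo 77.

By multiplicativity, (-34·10/77) = (-34/77)·(10/77).
First factor (-34/77):
(-34/77)
  = (34/77)    [77 ≡ 1 mod 4 ⇒ (-1/77) = +1]
  = -(17/77)    [77 ≡ 5 mod 8 ⇒ (2/77) = -1]
  = -(77/17)    [QR: 17 ≡ 1 mod 4, sign kept]
  = -(9/17)    [77 ≡ 9 mod 17]
  = -(17/9)    [QR: 9 ≡ 1 mod 4, sign kept]
  = -(8/9)    [17 ≡ 8 mod 9]
  = -(1/9)    [9 ≡ 1 mod 8 ⇒ (2/9)^3 = +1]
  = -1    [(1/9) = 1]
Second factor (10/77):
(10/77)
  = -(5/77)    [77 ≡ 5 mod 8 ⇒ (2/77) = -1]
  = -(77/5)    [QR: 5 ≡ 1 mod 4, sign kept]
  = -(2/5)    [77 ≡ 2 mod 5]
  = (1/5)    [5 ≡ 5 mod 8 ⇒ (2/5) = -1]
  = 1    [(1/5) = 1]
Product: (-1)·(1) = -1.

-1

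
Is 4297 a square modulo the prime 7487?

yes

(4297/7487)
  = (7487/4297)    [QR: 4297 ≡ 1 mod 4, sign kept]
  = (3190/4297)    [7487 ≡ 3190 mod 4297]
  = (1595/4297)    [4297 ≡ 1 mod 8 ⇒ (2/4297) = +1]
  = (4297/1595)    [QR: 4297 ≡ 1 mod 4, sign kept]
  = (1107/1595)    [4297 ≡ 1107 mod 1595]
  = -(1595/1107)    [QR: both ≡ 3 mod 4, sign flips]
  = -(488/1107)    [1595 ≡ 488 mod 1107]
  = (61/1107)    [1107 ≡ 3 mod 8 ⇒ (2/1107)^3 = -1]
  = (1107/61)    [QR: 61 ≡ 1 mod 4, sign kept]
  = (9/61)    [1107 ≡ 9 mod 61]
  = (61/9)    [QR: 9 ≡ 1 mod 4, sign kept]
  = (7/9)    [61 ≡ 7 mod 9]
  = (9/7)    [QR: 9 ≡ 1 mod 4, sign kept]
  = (2/7)    [9 ≡ 2 mod 7]
  = (1/7)    [7 ≡ 7 mod 8 ⇒ (2/7) = +1]
  = 1    [(1/7) = 1]
(4297/7487) = 1, and 7487 is prime, so 4297 is a quadratic residue mod 7487.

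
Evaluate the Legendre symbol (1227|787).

1

Reduce the numerator: 1227 ≡ 440 (mod 787), so (1227|787) = (440|787).
Factor out 2: 440 = 2^3·55. Since 787 ≡ 3 (mod 8), (2|787) = -1, and (2|787)^3 = -1. Now have -(55|787).
Both 55 ≡ 3 and 787 ≡ 3 (mod 4), so reciprocity gives (55|787) = -(787|55). Reduce: 787 ≡ 17 (mod 55). Now have (17|55).
17 ≡ 1 (mod 4), so quadratic reciprocity gives (17|55) = (55|17). Reduce: 55 ≡ 4 (mod 17). Now have (4|17).
Factor out 2: 4 = 2^2. Since 17 ≡ 1 (mod 8), (2|17) = +1, and (2|17)^2 = +1. Now have (1|17).
(1|17) = 1. Collecting the sign factors: 1.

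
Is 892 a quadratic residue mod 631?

(892|631)
  = (261|631)    [892 ≡ 261 mod 631]
  = (631|261)    [QR: 261 ≡ 1 mod 4, sign kept]
  = (109|261)    [631 ≡ 109 mod 261]
  = (261|109)    [QR: 109 ≡ 1 mod 4, sign kept]
  = (43|109)    [261 ≡ 43 mod 109]
  = (109|43)    [QR: 109 ≡ 1 mod 4, sign kept]
  = (23|43)    [109 ≡ 23 mod 43]
  = -(43|23)    [QR: both ≡ 3 mod 4, sign flips]
  = -(20|23)    [43 ≡ 20 mod 23]
  = -(5|23)    [23 ≡ 7 mod 8 ⇒ (2|23)^2 = +1]
  = -(23|5)    [QR: 5 ≡ 1 mod 4, sign kept]
  = -(3|5)    [23 ≡ 3 mod 5]
  = -(5|3)    [QR: 5 ≡ 1 mod 4, sign kept]
  = -(2|3)    [5 ≡ 2 mod 3]
  = (1|3)    [3 ≡ 3 mod 8 ⇒ (2|3) = -1]
  = 1    [(1|3) = 1]
(892|631) = 1, and 631 is prime, so 892 is a quadratic residue mod 631.

yes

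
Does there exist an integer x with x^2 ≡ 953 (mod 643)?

yes

(953/643)
  = (310/643)    [953 ≡ 310 mod 643]
  = -(155/643)    [643 ≡ 3 mod 8 ⇒ (2/643) = -1]
  = (643/155)    [QR: both ≡ 3 mod 4, sign flips]
  = (23/155)    [643 ≡ 23 mod 155]
  = -(155/23)    [QR: both ≡ 3 mod 4, sign flips]
  = -(17/23)    [155 ≡ 17 mod 23]
  = -(23/17)    [QR: 17 ≡ 1 mod 4, sign kept]
  = -(6/17)    [23 ≡ 6 mod 17]
  = -(3/17)    [17 ≡ 1 mod 8 ⇒ (2/17) = +1]
  = -(17/3)    [QR: 17 ≡ 1 mod 4, sign kept]
  = -(2/3)    [17 ≡ 2 mod 3]
  = (1/3)    [3 ≡ 3 mod 8 ⇒ (2/3) = -1]
  = 1    [(1/3) = 1]
The Legendre symbol is 1, so x^2 ≡ 953 (mod 643) has solution.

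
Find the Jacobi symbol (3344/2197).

(3344/2197)
  = (1147/2197)    [3344 ≡ 1147 mod 2197]
  = (2197/1147)    [QR: 2197 ≡ 1 mod 4, sign kept]
  = (1050/1147)    [2197 ≡ 1050 mod 1147]
  = -(525/1147)    [1147 ≡ 3 mod 8 ⇒ (2/1147) = -1]
  = -(1147/525)    [QR: 525 ≡ 1 mod 4, sign kept]
  = -(97/525)    [1147 ≡ 97 mod 525]
  = -(525/97)    [QR: 97 ≡ 1 mod 4, sign kept]
  = -(40/97)    [525 ≡ 40 mod 97]
  = -(5/97)    [97 ≡ 1 mod 8 ⇒ (2/97)^3 = +1]
  = -(97/5)    [QR: 5 ≡ 1 mod 4, sign kept]
  = -(2/5)    [97 ≡ 2 mod 5]
  = (1/5)    [5 ≡ 5 mod 8 ⇒ (2/5) = -1]
  = 1    [(1/5) = 1]

1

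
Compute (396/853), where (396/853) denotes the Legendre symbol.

-1

Factor out 2: 396 = 2^2·99. Since 853 ≡ 5 (mod 8), (2/853) = -1, and (2/853)^2 = +1. Now have (99/853).
853 ≡ 1 (mod 4), so quadratic reciprocity gives (99/853) = (853/99). Reduce: 853 ≡ 61 (mod 99). Now have (61/99).
61 ≡ 1 (mod 4), so quadratic reciprocity gives (61/99) = (99/61). Reduce: 99 ≡ 38 (mod 61). Now have (38/61).
Factor out 2: 38 = 2·19. Since 61 ≡ 5 (mod 8), (2/61) = -1. Now have -(19/61).
61 ≡ 1 (mod 4), so quadratic reciprocity gives (19/61) = (61/19). Reduce: 61 ≡ 4 (mod 19). Now have -(4/19).
Factor out 2: 4 = 2^2. Since 19 ≡ 3 (mod 8), (2/19) = -1, and (2/19)^2 = +1. Now have -(1/19).
(1/19) = 1. Collecting the sign factors: -1.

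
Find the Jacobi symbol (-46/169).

(-46/169)
  = (123/169)    [-46 ≡ 123 mod 169]
  = (169/123)    [QR: 169 ≡ 1 mod 4, sign kept]
  = (46/123)    [169 ≡ 46 mod 123]
  = -(23/123)    [123 ≡ 3 mod 8 ⇒ (2/123) = -1]
  = (123/23)    [QR: both ≡ 3 mod 4, sign flips]
  = (8/23)    [123 ≡ 8 mod 23]
  = (1/23)    [23 ≡ 7 mod 8 ⇒ (2/23)^3 = +1]
  = 1    [(1/23) = 1]

1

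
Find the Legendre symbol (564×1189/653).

-1

By multiplicativity, (564·1189/653) = (564/653)·(1189/653).
First factor (564/653):
Factor out 2: 564 = 2^2·141. Since 653 ≡ 5 (mod 8), (2/653) = -1, and (2/653)^2 = +1. Now have (141/653).
141 ≡ 1 (mod 4), so quadratic reciprocity gives (141/653) = (653/141). Reduce: 653 ≡ 89 (mod 141). Now have (89/141).
89 ≡ 1 (mod 4), so quadratic reciprocity gives (89/141) = (141/89). Reduce: 141 ≡ 52 (mod 89). Now have (52/89).
Factor out 2: 52 = 2^2·13. Since 89 ≡ 1 (mod 8), (2/89) = +1, and (2/89)^2 = +1. Now have (13/89).
13 ≡ 1 (mod 4), so quadratic reciprocity gives (13/89) = (89/13). Reduce: 89 ≡ 11 (mod 13). Now have (11/13).
13 ≡ 1 (mod 4), so quadratic reciprocity gives (11/13) = (13/11). Reduce: 13 ≡ 2 (mod 11). Now have (2/11).
Factor out 2: 2 = 2. Since 11 ≡ 3 (mod 8), (2/11) = -1. Now have -(1/11).
(1/11) = 1. Collecting the sign factors: -1.
Second factor (1189/653):
Reduce the numerator: 1189 ≡ 536 (mod 653), so (1189/653) = (536/653).
Factor out 2: 536 = 2^3·67. Since 653 ≡ 5 (mod 8), (2/653) = -1, and (2/653)^3 = -1. Now have -(67/653).
653 ≡ 1 (mod 4), so quadratic reciprocity gives (67/653) = (653/67). Reduce: 653 ≡ 50 (mod 67). Now have -(50/67).
Factor out 2: 50 = 2·25. Since 67 ≡ 3 (mod 8), (2/67) = -1. Now have (25/67).
25 ≡ 1 (mod 4), so quadratic reciprocity gives (25/67) = (67/25). Reduce: 67 ≡ 17 (mod 25). Now have (17/25).
17 ≡ 1 (mod 4), so quadratic reciprocity gives (17/25) = (25/17). Reduce: 25 ≡ 8 (mod 17). Now have (8/17).
Factor out 2: 8 = 2^3. Since 17 ≡ 1 (mod 8), (2/17) = +1, and (2/17)^3 = +1. Now have (1/17).
(1/17) = 1. Collecting the sign factors: 1.
Product: (-1)·(1) = -1.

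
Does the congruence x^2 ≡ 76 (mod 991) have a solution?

Factor out 2: 76 = 2^2·19. Since 991 ≡ 7 (mod 8), (2|991) = +1, and (2|991)^2 = +1. Now have (19|991).
Both 19 ≡ 3 and 991 ≡ 3 (mod 4), so reciprocity gives (19|991) = -(991|19). Reduce: 991 ≡ 3 (mod 19). Now have -(3|19).
Both 3 ≡ 3 and 19 ≡ 3 (mod 4), so reciprocity gives (3|19) = -(19|3). Reduce: 19 ≡ 1 (mod 3). Now have (1|3).
(1|3) = 1. Collecting the sign factors: 1.
The Legendre symbol is 1, so x^2 ≡ 76 (mod 991) has solution.

yes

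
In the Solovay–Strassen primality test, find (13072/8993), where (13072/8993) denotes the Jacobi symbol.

1

(13072/8993)
  = (4079/8993)    [13072 ≡ 4079 mod 8993]
  = (8993/4079)    [QR: 8993 ≡ 1 mod 4, sign kept]
  = (835/4079)    [8993 ≡ 835 mod 4079]
  = -(4079/835)    [QR: both ≡ 3 mod 4, sign flips]
  = -(739/835)    [4079 ≡ 739 mod 835]
  = (835/739)    [QR: both ≡ 3 mod 4, sign flips]
  = (96/739)    [835 ≡ 96 mod 739]
  = -(3/739)    [739 ≡ 3 mod 8 ⇒ (2/739)^5 = -1]
  = (739/3)    [QR: both ≡ 3 mod 4, sign flips]
  = (1/3)    [739 ≡ 1 mod 3]
  = 1    [(1/3) = 1]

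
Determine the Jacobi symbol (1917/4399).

-1

1917 ≡ 1 (mod 4), so quadratic reciprocity gives (1917/4399) = (4399/1917). Reduce: 4399 ≡ 565 (mod 1917). Now have (565/1917).
565 ≡ 1 (mod 4), so quadratic reciprocity gives (565/1917) = (1917/565). Reduce: 1917 ≡ 222 (mod 565). Now have (222/565).
Factor out 2: 222 = 2·111. Since 565 ≡ 5 (mod 8), (2/565) = -1. Now have -(111/565).
565 ≡ 1 (mod 4), so quadratic reciprocity gives (111/565) = (565/111). Reduce: 565 ≡ 10 (mod 111). Now have -(10/111).
Factor out 2: 10 = 2·5. Since 111 ≡ 7 (mod 8), (2/111) = +1. Now have -(5/111).
5 ≡ 1 (mod 4), so quadratic reciprocity gives (5/111) = (111/5). Reduce: 111 ≡ 1 (mod 5). Now have -(1/5).
(1/5) = 1. Collecting the sign factors: -1.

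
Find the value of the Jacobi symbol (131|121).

1

Reduce the numerator: 131 ≡ 10 (mod 121), so (131|121) = (10|121).
Factor out 2: 10 = 2·5. Since 121 ≡ 1 (mod 8), (2|121) = +1. Now have (5|121).
5 ≡ 1 (mod 4), so quadratic reciprocity gives (5|121) = (121|5). Reduce: 121 ≡ 1 (mod 5). Now have (1|5).
(1|5) = 1. Collecting the sign factors: 1.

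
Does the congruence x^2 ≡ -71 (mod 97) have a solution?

no

Reduce the numerator: -71 ≡ 26 (mod 97), so (-71/97) = (26/97).
Factor out 2: 26 = 2·13. Since 97 ≡ 1 (mod 8), (2/97) = +1. Now have (13/97).
13 ≡ 1 (mod 4), so quadratic reciprocity gives (13/97) = (97/13). Reduce: 97 ≡ 6 (mod 13). Now have (6/13).
Factor out 2: 6 = 2·3. Since 13 ≡ 5 (mod 8), (2/13) = -1. Now have -(3/13).
13 ≡ 1 (mod 4), so quadratic reciprocity gives (3/13) = (13/3). Reduce: 13 ≡ 1 (mod 3). Now have -(1/3).
(1/3) = 1. Collecting the sign factors: -1.
(-71/97) = -1, and 97 is prime, so -71 is not a quadratic residue mod 97.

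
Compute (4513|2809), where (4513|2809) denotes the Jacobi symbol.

Reduce the numerator: 4513 ≡ 1704 (mod 2809), so (4513|2809) = (1704|2809).
Factor out 2: 1704 = 2^3·213. Since 2809 ≡ 1 (mod 8), (2|2809) = +1, and (2|2809)^3 = +1. Now have (213|2809).
213 ≡ 1 (mod 4), so quadratic reciprocity gives (213|2809) = (2809|213). Reduce: 2809 ≡ 40 (mod 213). Now have (40|213).
Factor out 2: 40 = 2^3·5. Since 213 ≡ 5 (mod 8), (2|213) = -1, and (2|213)^3 = -1. Now have -(5|213).
5 ≡ 1 (mod 4), so quadratic reciprocity gives (5|213) = (213|5). Reduce: 213 ≡ 3 (mod 5). Now have -(3|5).
5 ≡ 1 (mod 4), so quadratic reciprocity gives (3|5) = (5|3). Reduce: 5 ≡ 2 (mod 3). Now have -(2|3).
Factor out 2: 2 = 2. Since 3 ≡ 3 (mod 8), (2|3) = -1. Now have (1|3).
(1|3) = 1. Collecting the sign factors: 1.

1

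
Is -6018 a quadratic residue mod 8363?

yes

(-6018|8363)
  = -(6018|8363)    [8363 ≡ 3 mod 4 ⇒ (-1|8363) = -1]
  = (3009|8363)    [8363 ≡ 3 mod 8 ⇒ (2|8363) = -1]
  = (8363|3009)    [QR: 3009 ≡ 1 mod 4, sign kept]
  = (2345|3009)    [8363 ≡ 2345 mod 3009]
  = (3009|2345)    [QR: 2345 ≡ 1 mod 4, sign kept]
  = (664|2345)    [3009 ≡ 664 mod 2345]
  = (83|2345)    [2345 ≡ 1 mod 8 ⇒ (2|2345)^3 = +1]
  = (2345|83)    [QR: 2345 ≡ 1 mod 4, sign kept]
  = (21|83)    [2345 ≡ 21 mod 83]
  = (83|21)    [QR: 21 ≡ 1 mod 4, sign kept]
  = (20|21)    [83 ≡ 20 mod 21]
  = (5|21)    [21 ≡ 5 mod 8 ⇒ (2|21)^2 = +1]
  = (21|5)    [QR: 5 ≡ 1 mod 4, sign kept]
  = (1|5)    [21 ≡ 1 mod 5]
  = 1    [(1|5) = 1]
The Legendre symbol is 1, so x^2 ≡ -6018 (mod 8363) has solution.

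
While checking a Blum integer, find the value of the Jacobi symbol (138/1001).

Factor out 2: 138 = 2·69. Since 1001 ≡ 1 (mod 8), (2/1001) = +1. Now have (69/1001).
69 ≡ 1 (mod 4), so quadratic reciprocity gives (69/1001) = (1001/69). Reduce: 1001 ≡ 35 (mod 69). Now have (35/69).
69 ≡ 1 (mod 4), so quadratic reciprocity gives (35/69) = (69/35). Reduce: 69 ≡ 34 (mod 35). Now have (34/35).
Factor out 2: 34 = 2·17. Since 35 ≡ 3 (mod 8), (2/35) = -1. Now have -(17/35).
17 ≡ 1 (mod 4), so quadratic reciprocity gives (17/35) = (35/17). Reduce: 35 ≡ 1 (mod 17). Now have -(1/17).
(1/17) = 1. Collecting the sign factors: -1.

-1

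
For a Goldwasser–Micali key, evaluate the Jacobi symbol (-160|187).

-1

Reduce the numerator: -160 ≡ 27 (mod 187), so (-160|187) = (27|187).
Both 27 ≡ 3 and 187 ≡ 3 (mod 4), so reciprocity gives (27|187) = -(187|27). Reduce: 187 ≡ 25 (mod 27). Now have -(25|27).
25 ≡ 1 (mod 4), so quadratic reciprocity gives (25|27) = (27|25). Reduce: 27 ≡ 2 (mod 25). Now have -(2|25).
Factor out 2: 2 = 2. Since 25 ≡ 1 (mod 8), (2|25) = +1. Now have -(1|25).
(1|25) = 1. Collecting the sign factors: -1.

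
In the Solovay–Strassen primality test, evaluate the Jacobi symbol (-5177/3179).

1

Reduce the numerator: -5177 ≡ 1181 (mod 3179), so (-5177/3179) = (1181/3179).
1181 ≡ 1 (mod 4), so quadratic reciprocity gives (1181/3179) = (3179/1181). Reduce: 3179 ≡ 817 (mod 1181). Now have (817/1181).
817 ≡ 1 (mod 4), so quadratic reciprocity gives (817/1181) = (1181/817). Reduce: 1181 ≡ 364 (mod 817). Now have (364/817).
Factor out 2: 364 = 2^2·91. Since 817 ≡ 1 (mod 8), (2/817) = +1, and (2/817)^2 = +1. Now have (91/817).
817 ≡ 1 (mod 4), so quadratic reciprocity gives (91/817) = (817/91). Reduce: 817 ≡ 89 (mod 91). Now have (89/91).
89 ≡ 1 (mod 4), so quadratic reciprocity gives (89/91) = (91/89). Reduce: 91 ≡ 2 (mod 89). Now have (2/89).
Factor out 2: 2 = 2. Since 89 ≡ 1 (mod 8), (2/89) = +1. Now have (1/89).
(1/89) = 1. Collecting the sign factors: 1.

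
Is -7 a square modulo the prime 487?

(-7/487)
  = -(7/487)    [487 ≡ 3 mod 4 ⇒ (-1/487) = -1]
  = (487/7)    [QR: both ≡ 3 mod 4, sign flips]
  = (4/7)    [487 ≡ 4 mod 7]
  = (1/7)    [7 ≡ 7 mod 8 ⇒ (2/7)^2 = +1]
  = 1    [(1/7) = 1]
(-7/487) = 1, and 487 is prime, so -7 is a quadratic residue mod 487.

yes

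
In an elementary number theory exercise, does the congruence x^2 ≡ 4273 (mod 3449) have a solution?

Reduce the numerator: 4273 ≡ 824 (mod 3449), so (4273|3449) = (824|3449).
Factor out 2: 824 = 2^3·103. Since 3449 ≡ 1 (mod 8), (2|3449) = +1, and (2|3449)^3 = +1. Now have (103|3449).
3449 ≡ 1 (mod 4), so quadratic reciprocity gives (103|3449) = (3449|103). Reduce: 3449 ≡ 50 (mod 103). Now have (50|103).
Factor out 2: 50 = 2·25. Since 103 ≡ 7 (mod 8), (2|103) = +1. Now have (25|103).
25 ≡ 1 (mod 4), so quadratic reciprocity gives (25|103) = (103|25). Reduce: 103 ≡ 3 (mod 25). Now have (3|25).
25 ≡ 1 (mod 4), so quadratic reciprocity gives (3|25) = (25|3). Reduce: 25 ≡ 1 (mod 3). Now have (1|3).
(1|3) = 1. Collecting the sign factors: 1.
(4273|3449) = 1, and 3449 is prime, so 4273 is a quadratic residue mod 3449.

yes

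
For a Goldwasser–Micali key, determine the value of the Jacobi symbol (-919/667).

1

Reduce the numerator: -919 ≡ 415 (mod 667), so (-919/667) = (415/667).
Both 415 ≡ 3 and 667 ≡ 3 (mod 4), so reciprocity gives (415/667) = -(667/415). Reduce: 667 ≡ 252 (mod 415). Now have -(252/415).
Factor out 2: 252 = 2^2·63. Since 415 ≡ 7 (mod 8), (2/415) = +1, and (2/415)^2 = +1. Now have -(63/415).
Both 63 ≡ 3 and 415 ≡ 3 (mod 4), so reciprocity gives (63/415) = -(415/63). Reduce: 415 ≡ 37 (mod 63). Now have (37/63).
37 ≡ 1 (mod 4), so quadratic reciprocity gives (37/63) = (63/37). Reduce: 63 ≡ 26 (mod 37). Now have (26/37).
Factor out 2: 26 = 2·13. Since 37 ≡ 5 (mod 8), (2/37) = -1. Now have -(13/37).
13 ≡ 1 (mod 4), so quadratic reciprocity gives (13/37) = (37/13). Reduce: 37 ≡ 11 (mod 13). Now have -(11/13).
13 ≡ 1 (mod 4), so quadratic reciprocity gives (11/13) = (13/11). Reduce: 13 ≡ 2 (mod 11). Now have -(2/11).
Factor out 2: 2 = 2. Since 11 ≡ 3 (mod 8), (2/11) = -1. Now have (1/11).
(1/11) = 1. Collecting the sign factors: 1.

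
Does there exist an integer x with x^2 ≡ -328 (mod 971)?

Pull out -1: (-328/971) = (-1/971)·(328/971). Since 971 ≡ 3 (mod 4), (-1/971) = -1. Now have -(328/971).
Factor out 2: 328 = 2^3·41. Since 971 ≡ 3 (mod 8), (2/971) = -1, and (2/971)^3 = -1. Now have (41/971).
41 ≡ 1 (mod 4), so quadratic reciprocity gives (41/971) = (971/41). Reduce: 971 ≡ 28 (mod 41). Now have (28/41).
Factor out 2: 28 = 2^2·7. Since 41 ≡ 1 (mod 8), (2/41) = +1, and (2/41)^2 = +1. Now have (7/41).
41 ≡ 1 (mod 4), so quadratic reciprocity gives (7/41) = (41/7). Reduce: 41 ≡ 6 (mod 7). Now have (6/7).
Factor out 2: 6 = 2·3. Since 7 ≡ 7 (mod 8), (2/7) = +1. Now have (3/7).
Both 3 ≡ 3 and 7 ≡ 3 (mod 4), so reciprocity gives (3/7) = -(7/3). Reduce: 7 ≡ 1 (mod 3). Now have -(1/3).
(1/3) = 1. Collecting the sign factors: -1.
(-328/971) = -1, and 971 is prime, so -328 is not a quadratic residue mod 971.

no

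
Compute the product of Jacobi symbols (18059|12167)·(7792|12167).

1

By multiplicativity, (18059·7792|12167) = (18059|12167)·(7792|12167).
First factor (18059|12167):
(18059|12167)
  = (5892|12167)    [18059 ≡ 5892 mod 12167]
  = (1473|12167)    [12167 ≡ 7 mod 8 ⇒ (2|12167)^2 = +1]
  = (12167|1473)    [QR: 1473 ≡ 1 mod 4, sign kept]
  = (383|1473)    [12167 ≡ 383 mod 1473]
  = (1473|383)    [QR: 1473 ≡ 1 mod 4, sign kept]
  = (324|383)    [1473 ≡ 324 mod 383]
  = (81|383)    [383 ≡ 7 mod 8 ⇒ (2|383)^2 = +1]
  = (383|81)    [QR: 81 ≡ 1 mod 4, sign kept]
  = (59|81)    [383 ≡ 59 mod 81]
  = (81|59)    [QR: 81 ≡ 1 mod 4, sign kept]
  = (22|59)    [81 ≡ 22 mod 59]
  = -(11|59)    [59 ≡ 3 mod 8 ⇒ (2|59) = -1]
  = (59|11)    [QR: both ≡ 3 mod 4, sign flips]
  = (4|11)    [59 ≡ 4 mod 11]
  = (1|11)    [11 ≡ 3 mod 8 ⇒ (2|11)^2 = +1]
  = 1    [(1|11) = 1]
Second factor (7792|12167):
(7792|12167)
  = (487|12167)    [12167 ≡ 7 mod 8 ⇒ (2|12167)^4 = +1]
  = -(12167|487)    [QR: both ≡ 3 mod 4, sign flips]
  = -(479|487)    [12167 ≡ 479 mod 487]
  = (487|479)    [QR: both ≡ 3 mod 4, sign flips]
  = (8|479)    [487 ≡ 8 mod 479]
  = (1|479)    [479 ≡ 7 mod 8 ⇒ (2|479)^3 = +1]
  = 1    [(1|479) = 1]
Product: (1)·(1) = 1.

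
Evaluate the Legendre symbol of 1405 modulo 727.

(1405|727)
  = (678|727)    [1405 ≡ 678 mod 727]
  = (339|727)    [727 ≡ 7 mod 8 ⇒ (2|727) = +1]
  = -(727|339)    [QR: both ≡ 3 mod 4, sign flips]
  = -(49|339)    [727 ≡ 49 mod 339]
  = -(339|49)    [QR: 49 ≡ 1 mod 4, sign kept]
  = -(45|49)    [339 ≡ 45 mod 49]
  = -(49|45)    [QR: 45 ≡ 1 mod 4, sign kept]
  = -(4|45)    [49 ≡ 4 mod 45]
  = -(1|45)    [45 ≡ 5 mod 8 ⇒ (2|45)^2 = +1]
  = -1    [(1|45) = 1]

-1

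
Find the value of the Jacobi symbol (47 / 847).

-1

(47 / 847)
  = -(847 / 47)    [QR: both ≡ 3 mod 4, sign flips]
  = -(1 / 47)    [847 ≡ 1 mod 47]
  = -1    [(1 / 47) = 1]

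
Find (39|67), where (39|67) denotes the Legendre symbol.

(39|67)
  = -(67|39)    [QR: both ≡ 3 mod 4, sign flips]
  = -(28|39)    [67 ≡ 28 mod 39]
  = -(7|39)    [39 ≡ 7 mod 8 ⇒ (2|39)^2 = +1]
  = (39|7)    [QR: both ≡ 3 mod 4, sign flips]
  = (4|7)    [39 ≡ 4 mod 7]
  = (1|7)    [7 ≡ 7 mod 8 ⇒ (2|7)^2 = +1]
  = 1    [(1|7) = 1]

1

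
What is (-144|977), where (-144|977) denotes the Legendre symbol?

Pull out -1: (-144|977) = (-1|977)·(144|977). Since 977 ≡ 1 (mod 4), (-1|977) = +1. Now have (144|977).
Factor out 2: 144 = 2^4·9. Since 977 ≡ 1 (mod 8), (2|977) = +1, and (2|977)^4 = +1. Now have (9|977).
9 ≡ 1 (mod 4), so quadratic reciprocity gives (9|977) = (977|9). Reduce: 977 ≡ 5 (mod 9). Now have (5|9).
5 ≡ 1 (mod 4), so quadratic reciprocity gives (5|9) = (9|5). Reduce: 9 ≡ 4 (mod 5). Now have (4|5).
Factor out 2: 4 = 2^2. Since 5 ≡ 5 (mod 8), (2|5) = -1, and (2|5)^2 = +1. Now have (1|5).
(1|5) = 1. Collecting the sign factors: 1.

1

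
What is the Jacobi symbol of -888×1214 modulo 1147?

By multiplicativity, (-888·1214/1147) = (-888/1147)·(1214/1147).
First factor (-888/1147):
(-888/1147)
  = (259/1147)    [-888 ≡ 259 mod 1147]
  = -(1147/259)    [QR: both ≡ 3 mod 4, sign flips]
  = -(111/259)    [1147 ≡ 111 mod 259]
  = (259/111)    [QR: both ≡ 3 mod 4, sign flips]
  = (37/111)    [259 ≡ 37 mod 111]
  = (111/37)    [QR: 37 ≡ 1 mod 4, sign kept]
  = (0/37)    [111 ≡ 0 mod 37]
  = 0    [numerator 0, gcd > 1]
Second factor (1214/1147):
(1214/1147)
  = (67/1147)    [1214 ≡ 67 mod 1147]
  = -(1147/67)    [QR: both ≡ 3 mod 4, sign flips]
  = -(8/67)    [1147 ≡ 8 mod 67]
  = (1/67)    [67 ≡ 3 mod 8 ⇒ (2/67)^3 = -1]
  = 1    [(1/67) = 1]
Product: (0)·(1) = 0.

0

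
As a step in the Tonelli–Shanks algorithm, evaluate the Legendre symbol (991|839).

1

Reduce the numerator: 991 ≡ 152 (mod 839), so (991|839) = (152|839).
Factor out 2: 152 = 2^3·19. Since 839 ≡ 7 (mod 8), (2|839) = +1, and (2|839)^3 = +1. Now have (19|839).
Both 19 ≡ 3 and 839 ≡ 3 (mod 4), so reciprocity gives (19|839) = -(839|19). Reduce: 839 ≡ 3 (mod 19). Now have -(3|19).
Both 3 ≡ 3 and 19 ≡ 3 (mod 4), so reciprocity gives (3|19) = -(19|3). Reduce: 19 ≡ 1 (mod 3). Now have (1|3).
(1|3) = 1. Collecting the sign factors: 1.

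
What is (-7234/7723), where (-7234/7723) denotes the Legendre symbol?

(-7234/7723)
  = (489/7723)    [-7234 ≡ 489 mod 7723]
  = (7723/489)    [QR: 489 ≡ 1 mod 4, sign kept]
  = (388/489)    [7723 ≡ 388 mod 489]
  = (97/489)    [489 ≡ 1 mod 8 ⇒ (2/489)^2 = +1]
  = (489/97)    [QR: 97 ≡ 1 mod 4, sign kept]
  = (4/97)    [489 ≡ 4 mod 97]
  = (1/97)    [97 ≡ 1 mod 8 ⇒ (2/97)^2 = +1]
  = 1    [(1/97) = 1]

1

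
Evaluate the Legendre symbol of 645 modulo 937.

(645/937)
  = (937/645)    [QR: 645 ≡ 1 mod 4, sign kept]
  = (292/645)    [937 ≡ 292 mod 645]
  = (73/645)    [645 ≡ 5 mod 8 ⇒ (2/645)^2 = +1]
  = (645/73)    [QR: 73 ≡ 1 mod 4, sign kept]
  = (61/73)    [645 ≡ 61 mod 73]
  = (73/61)    [QR: 61 ≡ 1 mod 4, sign kept]
  = (12/61)    [73 ≡ 12 mod 61]
  = (3/61)    [61 ≡ 5 mod 8 ⇒ (2/61)^2 = +1]
  = (61/3)    [QR: 61 ≡ 1 mod 4, sign kept]
  = (1/3)    [61 ≡ 1 mod 3]
  = 1    [(1/3) = 1]

1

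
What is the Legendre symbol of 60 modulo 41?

-1

(60 / 41)
  = (19 / 41)    [60 ≡ 19 mod 41]
  = (41 / 19)    [QR: 41 ≡ 1 mod 4, sign kept]
  = (3 / 19)    [41 ≡ 3 mod 19]
  = -(19 / 3)    [QR: both ≡ 3 mod 4, sign flips]
  = -(1 / 3)    [19 ≡ 1 mod 3]
  = -1    [(1 / 3) = 1]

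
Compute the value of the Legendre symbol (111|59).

-1

(111|59)
  = (52|59)    [111 ≡ 52 mod 59]
  = (13|59)    [59 ≡ 3 mod 8 ⇒ (2|59)^2 = +1]
  = (59|13)    [QR: 13 ≡ 1 mod 4, sign kept]
  = (7|13)    [59 ≡ 7 mod 13]
  = (13|7)    [QR: 13 ≡ 1 mod 4, sign kept]
  = (6|7)    [13 ≡ 6 mod 7]
  = (3|7)    [7 ≡ 7 mod 8 ⇒ (2|7) = +1]
  = -(7|3)    [QR: both ≡ 3 mod 4, sign flips]
  = -(1|3)    [7 ≡ 1 mod 3]
  = -1    [(1|3) = 1]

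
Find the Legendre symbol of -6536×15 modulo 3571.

-1

By multiplicativity, (-6536·15 / 3571) = (-6536 / 3571)·(15 / 3571).
First factor (-6536 / 3571):
(-6536 / 3571)
  = (606 / 3571)    [-6536 ≡ 606 mod 3571]
  = -(303 / 3571)    [3571 ≡ 3 mod 8 ⇒ (2 / 3571) = -1]
  = (3571 / 303)    [QR: both ≡ 3 mod 4, sign flips]
  = (238 / 303)    [3571 ≡ 238 mod 303]
  = (119 / 303)    [303 ≡ 7 mod 8 ⇒ (2 / 303) = +1]
  = -(303 / 119)    [QR: both ≡ 3 mod 4, sign flips]
  = -(65 / 119)    [303 ≡ 65 mod 119]
  = -(119 / 65)    [QR: 65 ≡ 1 mod 4, sign kept]
  = -(54 / 65)    [119 ≡ 54 mod 65]
  = -(27 / 65)    [65 ≡ 1 mod 8 ⇒ (2 / 65) = +1]
  = -(65 / 27)    [QR: 65 ≡ 1 mod 4, sign kept]
  = -(11 / 27)    [65 ≡ 11 mod 27]
  = (27 / 11)    [QR: both ≡ 3 mod 4, sign flips]
  = (5 / 11)    [27 ≡ 5 mod 11]
  = (11 / 5)    [QR: 5 ≡ 1 mod 4, sign kept]
  = (1 / 5)    [11 ≡ 1 mod 5]
  = 1    [(1 / 5) = 1]
Second factor (15 / 3571):
(15 / 3571)
  = -(3571 / 15)    [QR: both ≡ 3 mod 4, sign flips]
  = -(1 / 15)    [3571 ≡ 1 mod 15]
  = -1    [(1 / 15) = 1]
Product: (1)·(-1) = -1.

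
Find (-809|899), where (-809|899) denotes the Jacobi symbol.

Pull out -1: (-809|899) = (-1|899)·(809|899). Since 899 ≡ 3 (mod 4), (-1|899) = -1. Now have -(809|899).
809 ≡ 1 (mod 4), so quadratic reciprocity gives (809|899) = (899|809). Reduce: 899 ≡ 90 (mod 809). Now have -(90|809).
Factor out 2: 90 = 2·45. Since 809 ≡ 1 (mod 8), (2|809) = +1. Now have -(45|809).
45 ≡ 1 (mod 4), so quadratic reciprocity gives (45|809) = (809|45). Reduce: 809 ≡ 44 (mod 45). Now have -(44|45).
Factor out 2: 44 = 2^2·11. Since 45 ≡ 5 (mod 8), (2|45) = -1, and (2|45)^2 = +1. Now have -(11|45).
45 ≡ 1 (mod 4), so quadratic reciprocity gives (11|45) = (45|11). Reduce: 45 ≡ 1 (mod 11). Now have -(1|11).
(1|11) = 1. Collecting the sign factors: -1.

-1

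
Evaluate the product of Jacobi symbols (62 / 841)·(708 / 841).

By multiplicativity, (62·708 / 841) = (62 / 841)·(708 / 841).
First factor (62 / 841):
(62 / 841)
  = (31 / 841)    [841 ≡ 1 mod 8 ⇒ (2 / 841) = +1]
  = (841 / 31)    [QR: 841 ≡ 1 mod 4, sign kept]
  = (4 / 31)    [841 ≡ 4 mod 31]
  = (1 / 31)    [31 ≡ 7 mod 8 ⇒ (2 / 31)^2 = +1]
  = 1    [(1 / 31) = 1]
Second factor (708 / 841):
(708 / 841)
  = (177 / 841)    [841 ≡ 1 mod 8 ⇒ (2 / 841)^2 = +1]
  = (841 / 177)    [QR: 177 ≡ 1 mod 4, sign kept]
  = (133 / 177)    [841 ≡ 133 mod 177]
  = (177 / 133)    [QR: 133 ≡ 1 mod 4, sign kept]
  = (44 / 133)    [177 ≡ 44 mod 133]
  = (11 / 133)    [133 ≡ 5 mod 8 ⇒ (2 / 133)^2 = +1]
  = (133 / 11)    [QR: 133 ≡ 1 mod 4, sign kept]
  = (1 / 11)    [133 ≡ 1 mod 11]
  = 1    [(1 / 11) = 1]
Product: (1)·(1) = 1.

1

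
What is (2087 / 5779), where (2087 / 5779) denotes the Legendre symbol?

Both 2087 ≡ 3 and 5779 ≡ 3 (mod 4), so reciprocity gives (2087 / 5779) = -(5779 / 2087). Reduce: 5779 ≡ 1605 (mod 2087). Now have -(1605 / 2087).
1605 ≡ 1 (mod 4), so quadratic reciprocity gives (1605 / 2087) = (2087 / 1605). Reduce: 2087 ≡ 482 (mod 1605). Now have -(482 / 1605).
Factor out 2: 482 = 2·241. Since 1605 ≡ 5 (mod 8), (2 / 1605) = -1. Now have (241 / 1605).
241 ≡ 1 (mod 4), so quadratic reciprocity gives (241 / 1605) = (1605 / 241). Reduce: 1605 ≡ 159 (mod 241). Now have (159 / 241).
241 ≡ 1 (mod 4), so quadratic reciprocity gives (159 / 241) = (241 / 159). Reduce: 241 ≡ 82 (mod 159). Now have (82 / 159).
Factor out 2: 82 = 2·41. Since 159 ≡ 7 (mod 8), (2 / 159) = +1. Now have (41 / 159).
41 ≡ 1 (mod 4), so quadratic reciprocity gives (41 / 159) = (159 / 41). Reduce: 159 ≡ 36 (mod 41). Now have (36 / 41).
Factor out 2: 36 = 2^2·9. Since 41 ≡ 1 (mod 8), (2 / 41) = +1, and (2 / 41)^2 = +1. Now have (9 / 41).
9 ≡ 1 (mod 4), so quadratic reciprocity gives (9 / 41) = (41 / 9). Reduce: 41 ≡ 5 (mod 9). Now have (5 / 9).
5 ≡ 1 (mod 4), so quadratic reciprocity gives (5 / 9) = (9 / 5). Reduce: 9 ≡ 4 (mod 5). Now have (4 / 5).
Factor out 2: 4 = 2^2. Since 5 ≡ 5 (mod 8), (2 / 5) = -1, and (2 / 5)^2 = +1. Now have (1 / 5).
(1 / 5) = 1. Collecting the sign factors: 1.

1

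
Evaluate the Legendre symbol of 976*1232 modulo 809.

By multiplicativity, (976·1232/809) = (976/809)·(1232/809).
First factor (976/809):
(976/809)
  = (167/809)    [976 ≡ 167 mod 809]
  = (809/167)    [QR: 809 ≡ 1 mod 4, sign kept]
  = (141/167)    [809 ≡ 141 mod 167]
  = (167/141)    [QR: 141 ≡ 1 mod 4, sign kept]
  = (26/141)    [167 ≡ 26 mod 141]
  = -(13/141)    [141 ≡ 5 mod 8 ⇒ (2/141) = -1]
  = -(141/13)    [QR: 13 ≡ 1 mod 4, sign kept]
  = -(11/13)    [141 ≡ 11 mod 13]
  = -(13/11)    [QR: 13 ≡ 1 mod 4, sign kept]
  = -(2/11)    [13 ≡ 2 mod 11]
  = (1/11)    [11 ≡ 3 mod 8 ⇒ (2/11) = -1]
  = 1    [(1/11) = 1]
Second factor (1232/809):
(1232/809)
  = (423/809)    [1232 ≡ 423 mod 809]
  = (809/423)    [QR: 809 ≡ 1 mod 4, sign kept]
  = (386/423)    [809 ≡ 386 mod 423]
  = (193/423)    [423 ≡ 7 mod 8 ⇒ (2/423) = +1]
  = (423/193)    [QR: 193 ≡ 1 mod 4, sign kept]
  = (37/193)    [423 ≡ 37 mod 193]
  = (193/37)    [QR: 37 ≡ 1 mod 4, sign kept]
  = (8/37)    [193 ≡ 8 mod 37]
  = -(1/37)    [37 ≡ 5 mod 8 ⇒ (2/37)^3 = -1]
  = -1    [(1/37) = 1]
Product: (1)·(-1) = -1.

-1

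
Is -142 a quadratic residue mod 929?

yes

(-142/929)
  = (787/929)    [-142 ≡ 787 mod 929]
  = (929/787)    [QR: 929 ≡ 1 mod 4, sign kept]
  = (142/787)    [929 ≡ 142 mod 787]
  = -(71/787)    [787 ≡ 3 mod 8 ⇒ (2/787) = -1]
  = (787/71)    [QR: both ≡ 3 mod 4, sign flips]
  = (6/71)    [787 ≡ 6 mod 71]
  = (3/71)    [71 ≡ 7 mod 8 ⇒ (2/71) = +1]
  = -(71/3)    [QR: both ≡ 3 mod 4, sign flips]
  = -(2/3)    [71 ≡ 2 mod 3]
  = (1/3)    [3 ≡ 3 mod 8 ⇒ (2/3) = -1]
  = 1    [(1/3) = 1]
The Legendre symbol is 1, so x^2 ≡ -142 (mod 929) has solution.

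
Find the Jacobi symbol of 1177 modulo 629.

1

Reduce the numerator: 1177 ≡ 548 (mod 629), so (1177/629) = (548/629).
Factor out 2: 548 = 2^2·137. Since 629 ≡ 5 (mod 8), (2/629) = -1, and (2/629)^2 = +1. Now have (137/629).
137 ≡ 1 (mod 4), so quadratic reciprocity gives (137/629) = (629/137). Reduce: 629 ≡ 81 (mod 137). Now have (81/137).
81 ≡ 1 (mod 4), so quadratic reciprocity gives (81/137) = (137/81). Reduce: 137 ≡ 56 (mod 81). Now have (56/81).
Factor out 2: 56 = 2^3·7. Since 81 ≡ 1 (mod 8), (2/81) = +1, and (2/81)^3 = +1. Now have (7/81).
81 ≡ 1 (mod 4), so quadratic reciprocity gives (7/81) = (81/7). Reduce: 81 ≡ 4 (mod 7). Now have (4/7).
Factor out 2: 4 = 2^2. Since 7 ≡ 7 (mod 8), (2/7) = +1, and (2/7)^2 = +1. Now have (1/7).
(1/7) = 1. Collecting the sign factors: 1.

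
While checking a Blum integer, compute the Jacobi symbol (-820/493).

Pull out -1: (-820/493) = (-1/493)·(820/493). Since 493 ≡ 1 (mod 4), (-1/493) = +1. Now have (820/493).
Reduce the numerator: 820 ≡ 327 (mod 493), so (820/493) = (327/493).
493 ≡ 1 (mod 4), so quadratic reciprocity gives (327/493) = (493/327). Reduce: 493 ≡ 166 (mod 327). Now have (166/327).
Factor out 2: 166 = 2·83. Since 327 ≡ 7 (mod 8), (2/327) = +1. Now have (83/327).
Both 83 ≡ 3 and 327 ≡ 3 (mod 4), so reciprocity gives (83/327) = -(327/83). Reduce: 327 ≡ 78 (mod 83). Now have -(78/83).
Factor out 2: 78 = 2·39. Since 83 ≡ 3 (mod 8), (2/83) = -1. Now have (39/83).
Both 39 ≡ 3 and 83 ≡ 3 (mod 4), so reciprocity gives (39/83) = -(83/39). Reduce: 83 ≡ 5 (mod 39). Now have -(5/39).
5 ≡ 1 (mod 4), so quadratic reciprocity gives (5/39) = (39/5). Reduce: 39 ≡ 4 (mod 5). Now have -(4/5).
Factor out 2: 4 = 2^2. Since 5 ≡ 5 (mod 8), (2/5) = -1, and (2/5)^2 = +1. Now have -(1/5).
(1/5) = 1. Collecting the sign factors: -1.

-1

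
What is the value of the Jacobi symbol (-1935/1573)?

-1

Reduce the numerator: -1935 ≡ 1211 (mod 1573), so (-1935/1573) = (1211/1573).
1573 ≡ 1 (mod 4), so quadratic reciprocity gives (1211/1573) = (1573/1211). Reduce: 1573 ≡ 362 (mod 1211). Now have (362/1211).
Factor out 2: 362 = 2·181. Since 1211 ≡ 3 (mod 8), (2/1211) = -1. Now have -(181/1211).
181 ≡ 1 (mod 4), so quadratic reciprocity gives (181/1211) = (1211/181). Reduce: 1211 ≡ 125 (mod 181). Now have -(125/181).
125 ≡ 1 (mod 4), so quadratic reciprocity gives (125/181) = (181/125). Reduce: 181 ≡ 56 (mod 125). Now have -(56/125).
Factor out 2: 56 = 2^3·7. Since 125 ≡ 5 (mod 8), (2/125) = -1, and (2/125)^3 = -1. Now have (7/125).
125 ≡ 1 (mod 4), so quadratic reciprocity gives (7/125) = (125/7). Reduce: 125 ≡ 6 (mod 7). Now have (6/7).
Factor out 2: 6 = 2·3. Since 7 ≡ 7 (mod 8), (2/7) = +1. Now have (3/7).
Both 3 ≡ 3 and 7 ≡ 3 (mod 4), so reciprocity gives (3/7) = -(7/3). Reduce: 7 ≡ 1 (mod 3). Now have -(1/3).
(1/3) = 1. Collecting the sign factors: -1.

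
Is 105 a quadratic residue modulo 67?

no

Reduce the numerator: 105 ≡ 38 (mod 67), so (105/67) = (38/67).
Factor out 2: 38 = 2·19. Since 67 ≡ 3 (mod 8), (2/67) = -1. Now have -(19/67).
Both 19 ≡ 3 and 67 ≡ 3 (mod 4), so reciprocity gives (19/67) = -(67/19). Reduce: 67 ≡ 10 (mod 19). Now have (10/19).
Factor out 2: 10 = 2·5. Since 19 ≡ 3 (mod 8), (2/19) = -1. Now have -(5/19).
5 ≡ 1 (mod 4), so quadratic reciprocity gives (5/19) = (19/5). Reduce: 19 ≡ 4 (mod 5). Now have -(4/5).
Factor out 2: 4 = 2^2. Since 5 ≡ 5 (mod 8), (2/5) = -1, and (2/5)^2 = +1. Now have -(1/5).
(1/5) = 1. Collecting the sign factors: -1.
(105/67) = -1, and 67 is prime, so 105 is not a quadratic residue mod 67.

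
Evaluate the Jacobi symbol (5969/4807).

1

(5969/4807)
  = (1162/4807)    [5969 ≡ 1162 mod 4807]
  = (581/4807)    [4807 ≡ 7 mod 8 ⇒ (2/4807) = +1]
  = (4807/581)    [QR: 581 ≡ 1 mod 4, sign kept]
  = (159/581)    [4807 ≡ 159 mod 581]
  = (581/159)    [QR: 581 ≡ 1 mod 4, sign kept]
  = (104/159)    [581 ≡ 104 mod 159]
  = (13/159)    [159 ≡ 7 mod 8 ⇒ (2/159)^3 = +1]
  = (159/13)    [QR: 13 ≡ 1 mod 4, sign kept]
  = (3/13)    [159 ≡ 3 mod 13]
  = (13/3)    [QR: 13 ≡ 1 mod 4, sign kept]
  = (1/3)    [13 ≡ 1 mod 3]
  = 1    [(1/3) = 1]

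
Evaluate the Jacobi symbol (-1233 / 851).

(-1233 / 851)
  = -(1233 / 851)    [851 ≡ 3 mod 4 ⇒ (-1 / 851) = -1]
  = -(382 / 851)    [1233 ≡ 382 mod 851]
  = (191 / 851)    [851 ≡ 3 mod 8 ⇒ (2 / 851) = -1]
  = -(851 / 191)    [QR: both ≡ 3 mod 4, sign flips]
  = -(87 / 191)    [851 ≡ 87 mod 191]
  = (191 / 87)    [QR: both ≡ 3 mod 4, sign flips]
  = (17 / 87)    [191 ≡ 17 mod 87]
  = (87 / 17)    [QR: 17 ≡ 1 mod 4, sign kept]
  = (2 / 17)    [87 ≡ 2 mod 17]
  = (1 / 17)    [17 ≡ 1 mod 8 ⇒ (2 / 17) = +1]
  = 1    [(1 / 17) = 1]

1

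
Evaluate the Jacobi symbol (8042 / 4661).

(8042 / 4661)
  = (3381 / 4661)    [8042 ≡ 3381 mod 4661]
  = (4661 / 3381)    [QR: 3381 ≡ 1 mod 4, sign kept]
  = (1280 / 3381)    [4661 ≡ 1280 mod 3381]
  = (5 / 3381)    [3381 ≡ 5 mod 8 ⇒ (2 / 3381)^8 = +1]
  = (3381 / 5)    [QR: 5 ≡ 1 mod 4, sign kept]
  = (1 / 5)    [3381 ≡ 1 mod 5]
  = 1    [(1 / 5) = 1]

1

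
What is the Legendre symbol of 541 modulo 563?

(541/563)
  = (563/541)    [QR: 541 ≡ 1 mod 4, sign kept]
  = (22/541)    [563 ≡ 22 mod 541]
  = -(11/541)    [541 ≡ 5 mod 8 ⇒ (2/541) = -1]
  = -(541/11)    [QR: 541 ≡ 1 mod 4, sign kept]
  = -(2/11)    [541 ≡ 2 mod 11]
  = (1/11)    [11 ≡ 3 mod 8 ⇒ (2/11) = -1]
  = 1    [(1/11) = 1]

1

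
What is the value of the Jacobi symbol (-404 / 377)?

Reduce the numerator: -404 ≡ 350 (mod 377), so (-404 / 377) = (350 / 377).
Factor out 2: 350 = 2·175. Since 377 ≡ 1 (mod 8), (2 / 377) = +1. Now have (175 / 377).
377 ≡ 1 (mod 4), so quadratic reciprocity gives (175 / 377) = (377 / 175). Reduce: 377 ≡ 27 (mod 175). Now have (27 / 175).
Both 27 ≡ 3 and 175 ≡ 3 (mod 4), so reciprocity gives (27 / 175) = -(175 / 27). Reduce: 175 ≡ 13 (mod 27). Now have -(13 / 27).
13 ≡ 1 (mod 4), so quadratic reciprocity gives (13 / 27) = (27 / 13). Reduce: 27 ≡ 1 (mod 13). Now have -(1 / 13).
(1 / 13) = 1. Collecting the sign factors: -1.

-1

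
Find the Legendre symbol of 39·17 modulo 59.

By multiplicativity, (39·17/59) = (39/59)·(17/59).
First factor (39/59):
Both 39 ≡ 3 and 59 ≡ 3 (mod 4), so reciprocity gives (39/59) = -(59/39). Reduce: 59 ≡ 20 (mod 39). Now have -(20/39).
Factor out 2: 20 = 2^2·5. Since 39 ≡ 7 (mod 8), (2/39) = +1, and (2/39)^2 = +1. Now have -(5/39).
5 ≡ 1 (mod 4), so quadratic reciprocity gives (5/39) = (39/5). Reduce: 39 ≡ 4 (mod 5). Now have -(4/5).
Factor out 2: 4 = 2^2. Since 5 ≡ 5 (mod 8), (2/5) = -1, and (2/5)^2 = +1. Now have -(1/5).
(1/5) = 1. Collecting the sign factors: -1.
Second factor (17/59):
17 ≡ 1 (mod 4), so quadratic reciprocity gives (17/59) = (59/17). Reduce: 59 ≡ 8 (mod 17). Now have (8/17).
Factor out 2: 8 = 2^3. Since 17 ≡ 1 (mod 8), (2/17) = +1, and (2/17)^3 = +1. Now have (1/17).
(1/17) = 1. Collecting the sign factors: 1.
Product: (-1)·(1) = -1.

-1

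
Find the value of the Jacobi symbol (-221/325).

0

Pull out -1: (-221/325) = (-1/325)·(221/325). Since 325 ≡ 1 (mod 4), (-1/325) = +1. Now have (221/325).
221 ≡ 1 (mod 4), so quadratic reciprocity gives (221/325) = (325/221). Reduce: 325 ≡ 104 (mod 221). Now have (104/221).
Factor out 2: 104 = 2^3·13. Since 221 ≡ 5 (mod 8), (2/221) = -1, and (2/221)^3 = -1. Now have -(13/221).
13 ≡ 1 (mod 4), so quadratic reciprocity gives (13/221) = (221/13). Reduce: 221 ≡ 0 (mod 13). Now have -(0/13).
The numerator is now 0 with denominator 13 > 1: the symbol is 0.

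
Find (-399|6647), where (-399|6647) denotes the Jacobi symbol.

(-399|6647)
  = (6248|6647)    [-399 ≡ 6248 mod 6647]
  = (781|6647)    [6647 ≡ 7 mod 8 ⇒ (2|6647)^3 = +1]
  = (6647|781)    [QR: 781 ≡ 1 mod 4, sign kept]
  = (399|781)    [6647 ≡ 399 mod 781]
  = (781|399)    [QR: 781 ≡ 1 mod 4, sign kept]
  = (382|399)    [781 ≡ 382 mod 399]
  = (191|399)    [399 ≡ 7 mod 8 ⇒ (2|399) = +1]
  = -(399|191)    [QR: both ≡ 3 mod 4, sign flips]
  = -(17|191)    [399 ≡ 17 mod 191]
  = -(191|17)    [QR: 17 ≡ 1 mod 4, sign kept]
  = -(4|17)    [191 ≡ 4 mod 17]
  = -(1|17)    [17 ≡ 1 mod 8 ⇒ (2|17)^2 = +1]
  = -1    [(1|17) = 1]

-1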